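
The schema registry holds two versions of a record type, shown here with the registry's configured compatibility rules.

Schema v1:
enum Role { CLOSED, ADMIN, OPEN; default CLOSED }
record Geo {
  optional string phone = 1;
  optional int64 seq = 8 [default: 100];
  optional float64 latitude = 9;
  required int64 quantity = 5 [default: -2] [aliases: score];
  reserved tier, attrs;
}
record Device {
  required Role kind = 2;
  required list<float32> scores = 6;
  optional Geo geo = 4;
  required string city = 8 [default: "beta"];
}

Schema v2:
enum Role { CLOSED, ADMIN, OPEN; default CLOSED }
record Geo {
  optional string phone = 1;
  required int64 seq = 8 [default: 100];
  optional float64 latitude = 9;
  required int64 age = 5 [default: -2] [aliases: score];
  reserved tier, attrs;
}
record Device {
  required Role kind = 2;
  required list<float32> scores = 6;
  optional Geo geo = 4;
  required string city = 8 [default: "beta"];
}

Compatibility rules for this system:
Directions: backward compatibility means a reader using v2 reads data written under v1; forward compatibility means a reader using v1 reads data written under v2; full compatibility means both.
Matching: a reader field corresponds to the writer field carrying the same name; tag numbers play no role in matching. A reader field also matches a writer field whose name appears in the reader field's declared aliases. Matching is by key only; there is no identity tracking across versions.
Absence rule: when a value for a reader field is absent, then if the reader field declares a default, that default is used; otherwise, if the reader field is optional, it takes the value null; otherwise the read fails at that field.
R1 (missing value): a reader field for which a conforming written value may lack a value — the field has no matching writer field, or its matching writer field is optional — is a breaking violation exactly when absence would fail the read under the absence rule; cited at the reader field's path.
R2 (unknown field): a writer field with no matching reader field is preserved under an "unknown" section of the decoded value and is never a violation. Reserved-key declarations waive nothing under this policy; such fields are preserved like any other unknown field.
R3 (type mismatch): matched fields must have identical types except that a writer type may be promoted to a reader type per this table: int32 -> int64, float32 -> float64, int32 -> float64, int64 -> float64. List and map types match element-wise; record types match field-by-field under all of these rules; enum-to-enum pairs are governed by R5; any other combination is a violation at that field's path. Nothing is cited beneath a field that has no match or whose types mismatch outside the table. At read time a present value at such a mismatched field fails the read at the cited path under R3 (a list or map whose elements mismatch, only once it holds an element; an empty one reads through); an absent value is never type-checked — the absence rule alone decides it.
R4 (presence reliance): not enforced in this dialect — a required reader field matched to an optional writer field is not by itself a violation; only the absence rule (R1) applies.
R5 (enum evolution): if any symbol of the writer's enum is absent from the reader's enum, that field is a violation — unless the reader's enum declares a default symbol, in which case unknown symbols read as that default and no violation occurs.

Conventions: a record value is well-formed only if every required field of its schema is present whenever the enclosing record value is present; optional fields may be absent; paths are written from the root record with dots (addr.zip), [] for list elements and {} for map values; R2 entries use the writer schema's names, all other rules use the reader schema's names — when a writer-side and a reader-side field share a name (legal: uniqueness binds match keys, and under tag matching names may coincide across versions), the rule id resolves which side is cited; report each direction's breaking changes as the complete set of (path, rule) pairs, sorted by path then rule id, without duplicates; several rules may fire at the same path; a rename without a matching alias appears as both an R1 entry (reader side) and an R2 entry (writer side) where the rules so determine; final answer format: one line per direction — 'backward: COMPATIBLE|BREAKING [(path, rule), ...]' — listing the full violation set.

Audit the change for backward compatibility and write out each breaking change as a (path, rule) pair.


arrows below run writer -> reader for Device
backward on Device — v2 reading data written by v1:
  writer required, Role -> Role: reader kind maps from writer kind
  writer required, list<float32> -> list<float32>: reader scores maps from writer scores
  writer optional, Geo -> Geo: reader geo maps from writer geo
  writer required, string -> string: reader city maps from writer city
  writer optional, string -> string: reader geo.phone maps from writer geo.phone
  writer optional, int64 -> int64: reader geo.seq maps from writer geo.seq
  writer optional, float64 -> float64: reader geo.latitude maps from writer geo.latitude
  geo.age: no writer-side match
  writer geo.quantity: unknown to reader
  nothing fires on Device: backward is COMPATIBLE
ruling out the remaining Device differences:
  field seq in record Geo: optional changed to required -> no rule fires on it in Device's dialect; the asked verdict holds
  renamed field quantity to age in record Geo -> no rule fires on it in Device's dialect; the asked verdict holds

backward: COMPATIBLE []


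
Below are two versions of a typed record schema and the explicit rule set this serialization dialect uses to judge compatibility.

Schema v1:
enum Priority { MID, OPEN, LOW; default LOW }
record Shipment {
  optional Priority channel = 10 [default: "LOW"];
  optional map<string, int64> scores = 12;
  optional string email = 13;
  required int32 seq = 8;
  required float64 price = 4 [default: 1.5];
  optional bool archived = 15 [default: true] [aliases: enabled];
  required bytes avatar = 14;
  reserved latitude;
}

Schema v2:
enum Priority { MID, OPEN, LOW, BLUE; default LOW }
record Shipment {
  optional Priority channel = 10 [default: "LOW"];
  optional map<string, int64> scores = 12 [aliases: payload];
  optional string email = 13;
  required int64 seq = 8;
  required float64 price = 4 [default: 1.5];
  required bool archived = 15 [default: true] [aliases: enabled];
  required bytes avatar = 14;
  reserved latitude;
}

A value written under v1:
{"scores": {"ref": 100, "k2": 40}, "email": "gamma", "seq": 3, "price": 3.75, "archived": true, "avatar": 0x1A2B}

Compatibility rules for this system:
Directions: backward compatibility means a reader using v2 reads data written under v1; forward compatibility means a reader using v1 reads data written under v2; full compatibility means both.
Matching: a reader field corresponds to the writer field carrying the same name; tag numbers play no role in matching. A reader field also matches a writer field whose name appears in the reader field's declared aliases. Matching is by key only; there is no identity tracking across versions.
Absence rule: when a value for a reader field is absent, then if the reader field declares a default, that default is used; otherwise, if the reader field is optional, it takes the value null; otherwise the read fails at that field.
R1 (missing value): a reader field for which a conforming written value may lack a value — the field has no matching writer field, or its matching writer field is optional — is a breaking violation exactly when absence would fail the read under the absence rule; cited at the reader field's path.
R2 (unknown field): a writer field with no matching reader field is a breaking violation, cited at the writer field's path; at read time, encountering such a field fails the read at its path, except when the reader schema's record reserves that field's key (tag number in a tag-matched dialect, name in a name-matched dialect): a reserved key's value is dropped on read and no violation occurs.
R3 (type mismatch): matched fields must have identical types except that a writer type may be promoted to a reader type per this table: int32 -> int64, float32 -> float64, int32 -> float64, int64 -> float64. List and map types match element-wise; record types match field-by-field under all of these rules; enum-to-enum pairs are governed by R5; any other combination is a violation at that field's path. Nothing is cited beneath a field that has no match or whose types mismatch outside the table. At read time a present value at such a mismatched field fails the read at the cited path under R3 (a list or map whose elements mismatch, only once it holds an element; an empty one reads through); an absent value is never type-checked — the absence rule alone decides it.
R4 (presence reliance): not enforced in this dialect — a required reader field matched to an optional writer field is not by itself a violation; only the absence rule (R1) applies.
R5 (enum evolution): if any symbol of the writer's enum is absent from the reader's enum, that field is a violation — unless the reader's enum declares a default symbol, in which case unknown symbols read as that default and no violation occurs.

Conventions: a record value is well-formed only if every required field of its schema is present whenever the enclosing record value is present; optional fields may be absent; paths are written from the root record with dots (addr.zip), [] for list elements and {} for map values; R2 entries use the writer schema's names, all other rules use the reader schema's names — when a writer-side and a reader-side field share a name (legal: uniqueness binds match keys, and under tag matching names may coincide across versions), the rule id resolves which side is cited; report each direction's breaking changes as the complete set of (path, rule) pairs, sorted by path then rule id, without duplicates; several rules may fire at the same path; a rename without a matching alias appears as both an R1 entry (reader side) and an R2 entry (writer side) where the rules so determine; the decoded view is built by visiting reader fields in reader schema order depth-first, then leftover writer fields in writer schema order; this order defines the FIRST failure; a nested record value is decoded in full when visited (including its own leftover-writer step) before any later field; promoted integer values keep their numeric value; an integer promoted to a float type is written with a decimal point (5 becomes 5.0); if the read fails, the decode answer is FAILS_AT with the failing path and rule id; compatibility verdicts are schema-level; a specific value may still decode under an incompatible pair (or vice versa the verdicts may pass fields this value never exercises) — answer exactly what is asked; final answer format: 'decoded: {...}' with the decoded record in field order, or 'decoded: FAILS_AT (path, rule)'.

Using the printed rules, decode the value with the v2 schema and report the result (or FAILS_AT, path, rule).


in Shipment below, arrows point writer -> reader
decoding the Shipment value with the v2 reader:
  channel := "LOW" (no value, default fills)
  scores := {"ref": 100, "k2": 40}
  email := "gamma"
  seq := 3 (int32 -> int64)
  price := 3.75
  archived := true
  avatar := 0x1A2B
  => decoded: {"channel": "LOW", "scores": {"ref": 100, "k2": 40}, "email": "gamma", "seq": 3, "price": 3.75, "archived": true, "avatar": 0x1A2B}
checking off the Shipment differences that do not matter here:
  enum Priority (field channel in record Shipment): symbol BLUE added -> fires no rule on Shipment under this dialect and leaves the result unchanged
  field archived in record Shipment: optional changed to required -> fires no rule on Shipment under this dialect and leaves the result unchanged
  field seq in record Shipment: type int32 changed to int64 -> schema-level compatibility only; this Shipment value's decode is unchanged

decoded: {"channel": "LOW", "scores": {"ref": 100, "k2": 40}, "email": "gamma", "seq": 3, "price": 3.75, "archived": true, "avatar": 0x1A2B}


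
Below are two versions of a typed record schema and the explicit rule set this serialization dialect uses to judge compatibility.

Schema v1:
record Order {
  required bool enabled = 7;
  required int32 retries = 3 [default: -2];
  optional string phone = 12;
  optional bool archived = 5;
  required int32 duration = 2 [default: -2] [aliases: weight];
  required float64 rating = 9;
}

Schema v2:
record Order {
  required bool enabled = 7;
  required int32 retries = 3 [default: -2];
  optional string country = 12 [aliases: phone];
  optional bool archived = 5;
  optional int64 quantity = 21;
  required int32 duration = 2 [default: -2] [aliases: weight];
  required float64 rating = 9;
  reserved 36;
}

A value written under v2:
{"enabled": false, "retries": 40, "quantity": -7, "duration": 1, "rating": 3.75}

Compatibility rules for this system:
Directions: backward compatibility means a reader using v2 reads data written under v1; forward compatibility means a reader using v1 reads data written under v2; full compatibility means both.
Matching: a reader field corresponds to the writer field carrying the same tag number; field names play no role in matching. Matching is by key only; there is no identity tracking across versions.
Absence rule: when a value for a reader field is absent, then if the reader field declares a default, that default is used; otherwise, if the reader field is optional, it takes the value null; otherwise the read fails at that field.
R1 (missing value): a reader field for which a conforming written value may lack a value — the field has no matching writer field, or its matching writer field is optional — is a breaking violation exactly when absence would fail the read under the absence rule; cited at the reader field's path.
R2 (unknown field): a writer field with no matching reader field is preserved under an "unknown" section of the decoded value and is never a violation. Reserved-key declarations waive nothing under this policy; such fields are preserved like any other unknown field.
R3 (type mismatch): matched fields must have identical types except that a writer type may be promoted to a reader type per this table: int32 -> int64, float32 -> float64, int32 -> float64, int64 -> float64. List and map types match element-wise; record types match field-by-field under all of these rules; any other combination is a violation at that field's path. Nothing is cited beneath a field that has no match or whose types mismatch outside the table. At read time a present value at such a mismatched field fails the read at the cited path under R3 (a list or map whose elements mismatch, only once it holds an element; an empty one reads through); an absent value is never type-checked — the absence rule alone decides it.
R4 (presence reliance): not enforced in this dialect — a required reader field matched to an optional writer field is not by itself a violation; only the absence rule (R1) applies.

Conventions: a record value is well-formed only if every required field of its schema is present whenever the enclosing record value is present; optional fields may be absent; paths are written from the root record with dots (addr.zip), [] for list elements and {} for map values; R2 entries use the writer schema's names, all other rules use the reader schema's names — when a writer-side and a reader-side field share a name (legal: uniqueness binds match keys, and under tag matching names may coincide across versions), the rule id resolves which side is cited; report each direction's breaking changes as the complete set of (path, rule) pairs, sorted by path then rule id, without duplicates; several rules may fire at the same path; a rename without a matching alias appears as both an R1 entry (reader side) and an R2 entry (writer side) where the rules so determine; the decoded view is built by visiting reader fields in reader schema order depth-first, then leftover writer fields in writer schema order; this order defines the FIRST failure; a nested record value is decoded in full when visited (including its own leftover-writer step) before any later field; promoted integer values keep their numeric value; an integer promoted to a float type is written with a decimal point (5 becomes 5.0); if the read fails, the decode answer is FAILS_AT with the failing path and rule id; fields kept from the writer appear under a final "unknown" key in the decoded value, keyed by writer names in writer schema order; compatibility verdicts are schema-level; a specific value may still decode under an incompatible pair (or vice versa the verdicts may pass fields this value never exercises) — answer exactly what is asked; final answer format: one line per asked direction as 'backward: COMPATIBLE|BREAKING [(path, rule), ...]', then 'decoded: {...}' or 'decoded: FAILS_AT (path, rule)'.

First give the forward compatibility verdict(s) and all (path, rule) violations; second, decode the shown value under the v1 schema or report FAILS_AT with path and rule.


the writer's type comes first in each Order pair
forward on Order — v1 reading data written by v2:
  enabled: paired with writer enabled (bool -> bool; writer required)
  retries: paired with writer retries (int32 -> int32; writer required)
  phone: paired with writer country (string -> string; writer optional)
  archived: paired with writer archived (bool -> bool; writer optional)
  duration: paired with writer duration (int32 -> int32; writer required)
  rating: paired with writer rating (float64 -> float64; writer required)
  writer quantity: unknown to reader
  => forward: COMPATIBLE
migrating the Order value to v1:
  enabled := false
  retries := 40
  phone := null (not supplied -> null)
  archived := null (not supplied -> null)
  duration := 1
  rating := 3.75
  writer quantity: kept under "unknown"
  => decoded: {"enabled": false, "retries": 40, "phone": null, "archived": null, "duration": 1, "rating": 3.75, "unknown": {"quantity": -7}}
the rest of the Order diff is inert for this question:
  renamed field phone to country in record Order (alias phone declared on the renamed field) -> triggers nothing under Order's printed rules — same verdict

forward: COMPATIBLE []; decoded: {"enabled": false, "retries": 40, "phone": null, "archived": null, "duration": 1, "rating": 3.75, "unknown": {"quantity": -7}}


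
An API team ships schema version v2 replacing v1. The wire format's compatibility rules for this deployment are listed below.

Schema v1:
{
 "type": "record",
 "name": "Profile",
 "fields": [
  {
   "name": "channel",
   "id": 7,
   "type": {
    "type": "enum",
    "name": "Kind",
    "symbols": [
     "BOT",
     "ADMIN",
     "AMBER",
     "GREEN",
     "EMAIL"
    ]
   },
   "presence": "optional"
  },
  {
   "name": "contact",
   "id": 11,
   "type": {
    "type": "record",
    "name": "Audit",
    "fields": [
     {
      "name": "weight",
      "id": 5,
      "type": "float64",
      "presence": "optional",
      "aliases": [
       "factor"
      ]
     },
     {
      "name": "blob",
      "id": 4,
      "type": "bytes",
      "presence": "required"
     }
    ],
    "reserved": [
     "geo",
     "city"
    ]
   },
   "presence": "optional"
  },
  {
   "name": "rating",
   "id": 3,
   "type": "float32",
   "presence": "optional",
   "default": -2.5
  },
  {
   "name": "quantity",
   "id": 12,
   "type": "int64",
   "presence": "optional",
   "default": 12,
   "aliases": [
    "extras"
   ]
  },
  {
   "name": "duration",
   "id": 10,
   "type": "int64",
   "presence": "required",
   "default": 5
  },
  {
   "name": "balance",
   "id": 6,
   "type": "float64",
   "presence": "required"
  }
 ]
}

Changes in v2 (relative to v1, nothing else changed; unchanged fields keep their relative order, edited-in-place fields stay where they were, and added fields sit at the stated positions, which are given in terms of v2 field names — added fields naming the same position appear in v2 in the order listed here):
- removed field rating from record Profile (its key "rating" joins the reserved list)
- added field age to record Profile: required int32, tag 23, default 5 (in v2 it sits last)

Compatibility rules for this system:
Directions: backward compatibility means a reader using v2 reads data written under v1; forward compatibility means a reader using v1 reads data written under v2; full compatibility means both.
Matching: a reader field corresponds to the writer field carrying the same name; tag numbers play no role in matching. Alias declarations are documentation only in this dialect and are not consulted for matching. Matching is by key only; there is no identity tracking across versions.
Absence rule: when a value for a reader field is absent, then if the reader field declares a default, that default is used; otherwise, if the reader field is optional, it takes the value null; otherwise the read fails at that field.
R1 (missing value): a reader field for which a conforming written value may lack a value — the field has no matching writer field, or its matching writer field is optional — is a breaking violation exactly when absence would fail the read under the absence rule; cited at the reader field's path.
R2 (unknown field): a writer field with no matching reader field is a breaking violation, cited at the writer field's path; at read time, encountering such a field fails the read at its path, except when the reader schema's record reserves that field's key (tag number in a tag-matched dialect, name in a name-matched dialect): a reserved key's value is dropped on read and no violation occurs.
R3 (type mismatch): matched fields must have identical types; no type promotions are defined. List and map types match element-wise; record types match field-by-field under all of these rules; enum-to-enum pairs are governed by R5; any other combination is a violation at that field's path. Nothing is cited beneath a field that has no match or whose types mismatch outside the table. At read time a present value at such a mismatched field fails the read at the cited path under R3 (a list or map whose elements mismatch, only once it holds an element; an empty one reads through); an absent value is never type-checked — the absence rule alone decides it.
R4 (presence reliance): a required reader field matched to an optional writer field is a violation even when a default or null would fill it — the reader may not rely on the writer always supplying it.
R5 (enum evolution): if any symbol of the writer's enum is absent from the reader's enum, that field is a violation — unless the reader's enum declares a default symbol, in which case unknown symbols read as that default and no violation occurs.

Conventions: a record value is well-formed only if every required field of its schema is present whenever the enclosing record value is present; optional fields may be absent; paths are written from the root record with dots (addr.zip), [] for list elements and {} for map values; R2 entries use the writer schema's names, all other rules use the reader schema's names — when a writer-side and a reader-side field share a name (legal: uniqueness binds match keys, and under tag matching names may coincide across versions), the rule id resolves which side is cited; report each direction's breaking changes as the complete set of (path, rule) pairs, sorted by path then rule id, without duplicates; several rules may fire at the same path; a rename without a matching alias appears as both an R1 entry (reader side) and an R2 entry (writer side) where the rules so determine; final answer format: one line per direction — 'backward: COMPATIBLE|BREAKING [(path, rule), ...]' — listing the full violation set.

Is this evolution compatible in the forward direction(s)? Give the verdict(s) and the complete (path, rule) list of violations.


arrows below run writer -> reader for Profile
forward analysis of Profile with v1 as reader and v2 as writer:
  channel <- channel (Kind -> Kind, writer optional)
  contact <- contact (Audit -> Audit, writer optional)
  no writer field matches reader rating
  quantity <- quantity (int64 -> int64, writer optional)
  duration <- duration (int64 -> int64, writer required)
  balance <- balance (float64 -> float64, writer required)
  leftover writer field: age
  contact.weight <- contact.weight (float64 -> float64, writer optional)
  contact.blob <- contact.blob (bytes -> bytes, writer required)
  rule R2 violated at age
  => forward verdict for Profile: BREAKING, 1 violation(s)
the rest of the Profile diff is inert for this question:
  removed field rating from record Profile (its key "rating" joins the reserved list) -> triggers nothing under Profile's printed rules — same verdict

forward: BREAKING [(age, R2)]


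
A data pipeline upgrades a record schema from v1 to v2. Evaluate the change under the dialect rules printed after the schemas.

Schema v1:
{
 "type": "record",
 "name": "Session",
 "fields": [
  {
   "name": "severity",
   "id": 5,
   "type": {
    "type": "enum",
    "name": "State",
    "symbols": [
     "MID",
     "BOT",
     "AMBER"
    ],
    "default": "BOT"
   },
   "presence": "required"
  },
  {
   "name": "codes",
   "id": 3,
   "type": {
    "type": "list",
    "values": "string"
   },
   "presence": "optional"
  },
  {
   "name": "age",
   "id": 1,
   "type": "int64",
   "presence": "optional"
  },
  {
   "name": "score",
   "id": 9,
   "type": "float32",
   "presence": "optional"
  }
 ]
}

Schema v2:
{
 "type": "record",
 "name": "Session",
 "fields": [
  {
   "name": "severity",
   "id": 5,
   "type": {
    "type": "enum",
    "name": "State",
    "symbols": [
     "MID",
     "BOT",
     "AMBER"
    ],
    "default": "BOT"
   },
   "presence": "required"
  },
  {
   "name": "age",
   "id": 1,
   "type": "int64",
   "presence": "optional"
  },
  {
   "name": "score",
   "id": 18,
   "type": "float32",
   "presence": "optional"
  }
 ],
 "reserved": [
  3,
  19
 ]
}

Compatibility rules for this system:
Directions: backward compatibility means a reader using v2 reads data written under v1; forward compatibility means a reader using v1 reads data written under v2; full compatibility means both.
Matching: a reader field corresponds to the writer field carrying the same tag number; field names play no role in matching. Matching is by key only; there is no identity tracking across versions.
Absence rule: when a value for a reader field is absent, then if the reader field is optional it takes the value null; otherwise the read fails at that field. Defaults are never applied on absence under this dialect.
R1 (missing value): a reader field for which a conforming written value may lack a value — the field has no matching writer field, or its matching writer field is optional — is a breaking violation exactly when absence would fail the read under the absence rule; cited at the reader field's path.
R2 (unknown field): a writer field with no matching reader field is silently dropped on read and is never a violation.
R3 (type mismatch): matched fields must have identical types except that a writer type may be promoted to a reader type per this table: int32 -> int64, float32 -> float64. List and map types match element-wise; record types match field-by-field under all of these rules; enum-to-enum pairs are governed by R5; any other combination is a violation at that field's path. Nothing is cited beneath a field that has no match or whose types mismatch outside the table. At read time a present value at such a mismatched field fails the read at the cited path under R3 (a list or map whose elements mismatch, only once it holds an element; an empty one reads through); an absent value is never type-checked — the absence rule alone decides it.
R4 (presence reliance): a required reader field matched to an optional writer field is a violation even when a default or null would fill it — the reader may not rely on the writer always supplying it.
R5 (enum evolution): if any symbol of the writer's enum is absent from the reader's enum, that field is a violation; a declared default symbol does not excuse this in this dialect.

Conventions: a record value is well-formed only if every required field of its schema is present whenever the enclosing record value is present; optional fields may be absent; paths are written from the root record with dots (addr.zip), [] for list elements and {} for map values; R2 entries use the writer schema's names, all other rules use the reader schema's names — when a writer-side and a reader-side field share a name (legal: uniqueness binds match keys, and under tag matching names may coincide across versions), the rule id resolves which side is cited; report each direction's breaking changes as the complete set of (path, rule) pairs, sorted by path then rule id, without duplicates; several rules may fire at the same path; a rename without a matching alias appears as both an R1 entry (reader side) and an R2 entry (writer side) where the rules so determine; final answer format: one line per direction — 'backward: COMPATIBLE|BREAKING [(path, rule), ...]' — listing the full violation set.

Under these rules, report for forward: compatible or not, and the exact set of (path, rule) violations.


forward: COMPATIBLE []

the writer's type comes first in each Session pair
forward analysis of Session with v1 as reader and v2 as writer:
  severity: paired with writer severity (State -> State; writer required)
  codes: no writer-side match
  age: paired with writer age (int64 -> int64; writer optional)
  score: no writer-side match
  score (writer side), unknown to reader
  nothing fires on Session: forward is COMPATIBLE
checking off the Session differences that do not matter here:
  field score in record Session: tag 9 changed to 18 -> fires no rule on Session, leaving the asked answer as it is
  removed field codes from record Session (its key 3 joins the reserved list) -> fires no rule on Session, leaving the asked answer as it is


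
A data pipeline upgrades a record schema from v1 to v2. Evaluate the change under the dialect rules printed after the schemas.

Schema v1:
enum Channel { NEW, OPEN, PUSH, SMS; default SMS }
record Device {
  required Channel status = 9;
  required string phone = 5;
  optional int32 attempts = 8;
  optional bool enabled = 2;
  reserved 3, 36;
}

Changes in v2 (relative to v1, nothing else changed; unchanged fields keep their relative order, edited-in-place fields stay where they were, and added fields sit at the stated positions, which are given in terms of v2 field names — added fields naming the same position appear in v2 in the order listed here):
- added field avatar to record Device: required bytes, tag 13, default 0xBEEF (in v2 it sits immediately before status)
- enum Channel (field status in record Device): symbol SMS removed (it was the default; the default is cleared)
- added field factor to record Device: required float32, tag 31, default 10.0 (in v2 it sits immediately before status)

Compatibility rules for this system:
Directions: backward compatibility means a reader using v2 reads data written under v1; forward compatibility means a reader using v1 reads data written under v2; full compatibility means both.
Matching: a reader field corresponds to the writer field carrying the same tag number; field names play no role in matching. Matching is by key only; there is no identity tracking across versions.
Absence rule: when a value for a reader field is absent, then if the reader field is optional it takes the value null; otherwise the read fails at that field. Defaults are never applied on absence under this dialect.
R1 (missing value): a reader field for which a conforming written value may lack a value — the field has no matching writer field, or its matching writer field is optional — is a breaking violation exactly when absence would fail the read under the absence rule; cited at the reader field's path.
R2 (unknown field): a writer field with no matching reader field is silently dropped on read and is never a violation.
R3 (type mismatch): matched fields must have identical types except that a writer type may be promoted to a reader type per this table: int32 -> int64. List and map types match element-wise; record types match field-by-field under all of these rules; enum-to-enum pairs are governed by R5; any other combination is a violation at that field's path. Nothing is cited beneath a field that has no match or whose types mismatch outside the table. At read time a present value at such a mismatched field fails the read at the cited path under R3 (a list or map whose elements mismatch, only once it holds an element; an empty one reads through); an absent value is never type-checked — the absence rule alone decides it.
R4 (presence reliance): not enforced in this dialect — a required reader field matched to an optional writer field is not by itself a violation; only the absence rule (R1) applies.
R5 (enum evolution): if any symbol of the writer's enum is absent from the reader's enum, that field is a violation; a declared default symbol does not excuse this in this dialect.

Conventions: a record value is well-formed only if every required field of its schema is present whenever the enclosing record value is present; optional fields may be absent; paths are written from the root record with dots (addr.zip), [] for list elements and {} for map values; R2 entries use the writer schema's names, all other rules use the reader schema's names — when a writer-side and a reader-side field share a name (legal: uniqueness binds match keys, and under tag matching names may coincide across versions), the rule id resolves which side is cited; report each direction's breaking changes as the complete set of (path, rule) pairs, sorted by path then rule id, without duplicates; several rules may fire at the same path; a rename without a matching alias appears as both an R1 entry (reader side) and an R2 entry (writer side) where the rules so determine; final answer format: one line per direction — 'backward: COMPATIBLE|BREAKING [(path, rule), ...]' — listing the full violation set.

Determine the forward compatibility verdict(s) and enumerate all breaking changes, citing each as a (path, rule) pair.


forward: COMPATIBLE []

the writer's type comes first in each Device pair
forward on Device — v1 reading data written by v2:
  status <- status (Channel -> Channel, writer required)
  phone <- phone (string -> string, writer required)
  attempts <- attempts (int32 -> int32, writer optional)
  enabled <- enabled (bool -> bool, writer optional)
  writer avatar: unknown to reader
  writer factor: unknown to reader
  nothing fires on Device: forward is COMPATIBLE
remaining Device differences; none change what is asked:
  added field factor to record Device: required float32, tag 31, default 10.0 (in v2 it sits immediately before status) -> affects backward compatibility only, which is not asked
  enum Channel (field status in record Device): symbol SMS removed (it was the default; the default is cleared) -> affects backward compatibility only, which is not asked
  added field avatar to record Device: required bytes, tag 13, default 0xBEEF (in v2 it sits immediately before status) -> affects backward compatibility only, which is not asked


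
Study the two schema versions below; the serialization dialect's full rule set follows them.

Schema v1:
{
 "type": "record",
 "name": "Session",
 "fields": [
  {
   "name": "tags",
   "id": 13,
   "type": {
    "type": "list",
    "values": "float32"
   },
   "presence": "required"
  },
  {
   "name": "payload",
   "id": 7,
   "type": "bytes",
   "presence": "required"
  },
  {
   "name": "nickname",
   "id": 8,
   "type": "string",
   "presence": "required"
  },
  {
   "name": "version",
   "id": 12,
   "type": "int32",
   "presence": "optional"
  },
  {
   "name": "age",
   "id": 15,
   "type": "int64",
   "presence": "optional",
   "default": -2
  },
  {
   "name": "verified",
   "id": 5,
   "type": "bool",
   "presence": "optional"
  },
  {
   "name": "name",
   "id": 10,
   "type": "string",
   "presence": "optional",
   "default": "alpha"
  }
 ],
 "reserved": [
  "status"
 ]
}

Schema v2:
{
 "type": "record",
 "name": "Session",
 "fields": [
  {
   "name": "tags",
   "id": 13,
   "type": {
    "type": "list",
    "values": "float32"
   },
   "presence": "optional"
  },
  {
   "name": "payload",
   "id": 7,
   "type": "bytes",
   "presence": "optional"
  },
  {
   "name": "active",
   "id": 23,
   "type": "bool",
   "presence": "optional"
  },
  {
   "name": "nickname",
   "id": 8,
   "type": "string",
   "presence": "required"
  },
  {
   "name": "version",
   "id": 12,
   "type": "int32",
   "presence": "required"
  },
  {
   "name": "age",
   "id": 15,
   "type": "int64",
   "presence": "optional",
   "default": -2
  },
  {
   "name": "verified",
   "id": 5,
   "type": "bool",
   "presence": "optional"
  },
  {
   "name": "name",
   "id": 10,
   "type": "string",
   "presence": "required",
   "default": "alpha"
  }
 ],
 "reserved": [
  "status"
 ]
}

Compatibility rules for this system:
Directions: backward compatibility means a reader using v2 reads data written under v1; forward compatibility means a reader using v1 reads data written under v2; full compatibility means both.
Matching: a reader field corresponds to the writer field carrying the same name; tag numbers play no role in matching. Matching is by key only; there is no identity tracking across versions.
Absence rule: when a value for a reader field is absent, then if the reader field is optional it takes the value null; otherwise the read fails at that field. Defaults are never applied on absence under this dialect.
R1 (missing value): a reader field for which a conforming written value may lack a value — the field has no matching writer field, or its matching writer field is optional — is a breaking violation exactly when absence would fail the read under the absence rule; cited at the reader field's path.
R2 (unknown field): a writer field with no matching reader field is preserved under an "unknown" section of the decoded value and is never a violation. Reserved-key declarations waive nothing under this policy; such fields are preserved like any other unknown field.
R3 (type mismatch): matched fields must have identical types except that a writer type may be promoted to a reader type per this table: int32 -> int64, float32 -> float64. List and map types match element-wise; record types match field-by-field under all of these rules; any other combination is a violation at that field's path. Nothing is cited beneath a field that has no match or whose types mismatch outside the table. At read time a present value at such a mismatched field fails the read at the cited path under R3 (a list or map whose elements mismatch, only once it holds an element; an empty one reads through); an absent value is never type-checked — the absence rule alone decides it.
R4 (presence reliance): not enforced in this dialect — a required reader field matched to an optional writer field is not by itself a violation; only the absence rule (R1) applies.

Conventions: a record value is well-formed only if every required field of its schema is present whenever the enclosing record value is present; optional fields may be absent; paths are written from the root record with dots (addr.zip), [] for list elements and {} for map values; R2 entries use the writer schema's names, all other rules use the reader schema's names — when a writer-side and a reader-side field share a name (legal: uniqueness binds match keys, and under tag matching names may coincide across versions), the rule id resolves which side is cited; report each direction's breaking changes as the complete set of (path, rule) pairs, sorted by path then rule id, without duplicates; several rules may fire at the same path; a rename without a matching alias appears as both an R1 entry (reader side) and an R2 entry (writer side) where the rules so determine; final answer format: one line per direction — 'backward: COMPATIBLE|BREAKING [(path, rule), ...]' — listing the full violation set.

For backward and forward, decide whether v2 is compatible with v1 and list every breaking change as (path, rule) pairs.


arrows below run writer -> reader for Session
backward pass over Session, reader schema v2, writer schema v1:
  list<float32> -> list<float32>, writer required: tags aligns to tags
  bytes -> bytes, writer required: payload aligns to payload
  no writer field matches reader active
  string -> string, writer required: nickname aligns to nickname
  int32 -> int32, writer optional: version aligns to version
  int64 -> int64, writer optional: age aligns to age
  bool -> bool, writer optional: verified aligns to verified
  string -> string, writer optional: name aligns to name
  rule R1 violated at name
  rule R1 violated at version
  => backward verdict for Session: BREAKING, 2 violation(s)
forward pass over Session, reader schema v1, writer schema v2:
  list<float32> -> list<float32>, writer optional: tags aligns to tags
  bytes -> bytes, writer optional: payload aligns to payload
  string -> string, writer required: nickname aligns to nickname
  int32 -> int32, writer required: version aligns to version
  int64 -> int64, writer optional: age aligns to age
  bool -> bool, writer optional: verified aligns to verified
  string -> string, writer required: name aligns to name
  active (writer side), unknown to reader
  rule R1 violated at payload
  rule R1 violated at tags
  => forward verdict for Session: BREAKING, 2 violation(s)

backward: BREAKING [(name, R1), (version, R1)]; forward: BREAKING [(payload, R1), (tags, R1)]
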